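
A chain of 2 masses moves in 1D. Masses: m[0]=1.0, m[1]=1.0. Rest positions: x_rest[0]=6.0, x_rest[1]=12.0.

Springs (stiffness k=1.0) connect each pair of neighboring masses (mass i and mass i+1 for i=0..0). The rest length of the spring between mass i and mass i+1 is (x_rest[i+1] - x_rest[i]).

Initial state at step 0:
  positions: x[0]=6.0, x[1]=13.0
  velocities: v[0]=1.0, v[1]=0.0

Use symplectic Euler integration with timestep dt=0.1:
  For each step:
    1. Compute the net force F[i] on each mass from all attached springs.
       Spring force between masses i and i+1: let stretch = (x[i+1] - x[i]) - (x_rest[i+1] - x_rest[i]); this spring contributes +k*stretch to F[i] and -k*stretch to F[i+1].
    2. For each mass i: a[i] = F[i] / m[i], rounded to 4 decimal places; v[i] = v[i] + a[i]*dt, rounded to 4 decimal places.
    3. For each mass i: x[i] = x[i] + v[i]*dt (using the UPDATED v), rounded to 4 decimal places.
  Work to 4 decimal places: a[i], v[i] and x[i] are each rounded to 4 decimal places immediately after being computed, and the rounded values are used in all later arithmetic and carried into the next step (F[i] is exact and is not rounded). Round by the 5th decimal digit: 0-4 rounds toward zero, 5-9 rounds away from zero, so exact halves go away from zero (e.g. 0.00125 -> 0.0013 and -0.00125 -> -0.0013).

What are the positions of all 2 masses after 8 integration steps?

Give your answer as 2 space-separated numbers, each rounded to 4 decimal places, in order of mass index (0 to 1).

Answer: 7.0407 12.7593

Derivation:
Step 0: x=[6.0000 13.0000] v=[1.0000 0.0000]
Step 1: x=[6.1100 12.9900] v=[1.1000 -0.1000]
Step 2: x=[6.2288 12.9712] v=[1.1880 -0.1880]
Step 3: x=[6.3550 12.9450] v=[1.2622 -0.2622]
Step 4: x=[6.4871 12.9129] v=[1.3212 -0.3212]
Step 5: x=[6.6235 12.8765] v=[1.3638 -0.3638]
Step 6: x=[6.7624 12.8376] v=[1.3891 -0.3891]
Step 7: x=[6.9021 12.7979] v=[1.3966 -0.3966]
Step 8: x=[7.0407 12.7593] v=[1.3862 -0.3862]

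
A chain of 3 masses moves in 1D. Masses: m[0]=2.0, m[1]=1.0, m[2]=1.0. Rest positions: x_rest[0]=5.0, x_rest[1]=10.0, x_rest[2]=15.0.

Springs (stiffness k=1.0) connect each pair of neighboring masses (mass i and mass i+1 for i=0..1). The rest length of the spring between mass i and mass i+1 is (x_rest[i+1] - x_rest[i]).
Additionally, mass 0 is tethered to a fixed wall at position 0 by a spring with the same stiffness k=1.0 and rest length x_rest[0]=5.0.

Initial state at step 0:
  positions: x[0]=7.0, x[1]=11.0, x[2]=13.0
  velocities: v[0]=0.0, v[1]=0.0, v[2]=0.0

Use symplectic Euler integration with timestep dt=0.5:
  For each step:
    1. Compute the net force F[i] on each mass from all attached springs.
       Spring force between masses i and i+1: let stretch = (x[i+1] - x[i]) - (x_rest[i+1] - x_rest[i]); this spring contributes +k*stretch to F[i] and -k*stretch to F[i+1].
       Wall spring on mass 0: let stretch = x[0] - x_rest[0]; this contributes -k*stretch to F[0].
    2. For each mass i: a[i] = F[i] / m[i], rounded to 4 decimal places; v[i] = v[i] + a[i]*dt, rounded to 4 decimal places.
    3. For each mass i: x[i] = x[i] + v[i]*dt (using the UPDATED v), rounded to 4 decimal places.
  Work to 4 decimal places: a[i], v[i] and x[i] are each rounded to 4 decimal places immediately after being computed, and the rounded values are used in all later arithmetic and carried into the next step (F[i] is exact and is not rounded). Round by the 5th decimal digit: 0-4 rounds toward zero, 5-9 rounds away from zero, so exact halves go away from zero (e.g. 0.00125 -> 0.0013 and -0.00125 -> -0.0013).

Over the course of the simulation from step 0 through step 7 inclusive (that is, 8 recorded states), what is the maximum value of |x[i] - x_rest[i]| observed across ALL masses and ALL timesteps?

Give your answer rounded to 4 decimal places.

Answer: 2.1726

Derivation:
Step 0: x=[7.0000 11.0000 13.0000] v=[0.0000 0.0000 0.0000]
Step 1: x=[6.6250 10.5000 13.7500] v=[-0.7500 -1.0000 1.5000]
Step 2: x=[5.9063 9.8438 14.9375] v=[-1.4375 -1.3125 2.3750]
Step 3: x=[4.9415 9.4766 16.1016] v=[-1.9297 -0.7344 2.3282]
Step 4: x=[3.9259 9.6319 16.8595] v=[-2.0313 0.3106 1.5157]
Step 5: x=[3.1328 10.1676 17.0605] v=[-1.5863 1.0714 0.4019]
Step 6: x=[2.8274 10.6679 16.7882] v=[-0.6108 1.0005 -0.5446]
Step 7: x=[3.1487 10.7381 16.2358] v=[0.6425 0.1404 -1.1048]
Max displacement = 2.1726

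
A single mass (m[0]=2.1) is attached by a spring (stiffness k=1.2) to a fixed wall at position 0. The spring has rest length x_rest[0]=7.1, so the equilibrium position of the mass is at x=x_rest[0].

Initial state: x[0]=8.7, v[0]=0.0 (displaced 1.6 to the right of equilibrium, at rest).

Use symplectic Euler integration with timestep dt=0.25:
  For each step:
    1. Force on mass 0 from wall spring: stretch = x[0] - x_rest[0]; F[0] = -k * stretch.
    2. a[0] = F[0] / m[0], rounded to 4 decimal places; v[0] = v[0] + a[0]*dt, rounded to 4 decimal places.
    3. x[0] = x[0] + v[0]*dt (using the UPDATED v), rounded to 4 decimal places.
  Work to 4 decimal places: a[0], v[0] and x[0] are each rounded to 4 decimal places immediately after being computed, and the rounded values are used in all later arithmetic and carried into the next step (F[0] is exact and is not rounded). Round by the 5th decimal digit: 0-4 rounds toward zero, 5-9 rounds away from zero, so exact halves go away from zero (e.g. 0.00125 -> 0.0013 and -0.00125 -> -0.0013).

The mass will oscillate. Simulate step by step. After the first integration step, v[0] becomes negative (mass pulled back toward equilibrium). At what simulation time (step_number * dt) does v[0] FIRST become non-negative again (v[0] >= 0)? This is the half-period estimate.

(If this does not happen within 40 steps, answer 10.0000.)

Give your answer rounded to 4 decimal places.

Step 0: x=[8.7000] v=[0.0000]
Step 1: x=[8.6429] v=[-0.2286]
Step 2: x=[8.5307] v=[-0.4490]
Step 3: x=[8.3674] v=[-0.6534]
Step 4: x=[8.1588] v=[-0.8345]
Step 5: x=[7.9124] v=[-0.9858]
Step 6: x=[7.6369] v=[-1.1019]
Step 7: x=[7.3423] v=[-1.1786]
Step 8: x=[7.0390] v=[-1.2132]
Step 9: x=[6.7379] v=[-1.2045]
Step 10: x=[6.4497] v=[-1.1528]
Step 11: x=[6.1847] v=[-1.0599]
Step 12: x=[5.9524] v=[-0.9292]
Step 13: x=[5.7611] v=[-0.7653]
Step 14: x=[5.6176] v=[-0.5740]
Step 15: x=[5.5271] v=[-0.3622]
Step 16: x=[5.4927] v=[-0.1375]
Step 17: x=[5.5157] v=[0.0921]
First v>=0 after going negative at step 17, time=4.2500

Answer: 4.2500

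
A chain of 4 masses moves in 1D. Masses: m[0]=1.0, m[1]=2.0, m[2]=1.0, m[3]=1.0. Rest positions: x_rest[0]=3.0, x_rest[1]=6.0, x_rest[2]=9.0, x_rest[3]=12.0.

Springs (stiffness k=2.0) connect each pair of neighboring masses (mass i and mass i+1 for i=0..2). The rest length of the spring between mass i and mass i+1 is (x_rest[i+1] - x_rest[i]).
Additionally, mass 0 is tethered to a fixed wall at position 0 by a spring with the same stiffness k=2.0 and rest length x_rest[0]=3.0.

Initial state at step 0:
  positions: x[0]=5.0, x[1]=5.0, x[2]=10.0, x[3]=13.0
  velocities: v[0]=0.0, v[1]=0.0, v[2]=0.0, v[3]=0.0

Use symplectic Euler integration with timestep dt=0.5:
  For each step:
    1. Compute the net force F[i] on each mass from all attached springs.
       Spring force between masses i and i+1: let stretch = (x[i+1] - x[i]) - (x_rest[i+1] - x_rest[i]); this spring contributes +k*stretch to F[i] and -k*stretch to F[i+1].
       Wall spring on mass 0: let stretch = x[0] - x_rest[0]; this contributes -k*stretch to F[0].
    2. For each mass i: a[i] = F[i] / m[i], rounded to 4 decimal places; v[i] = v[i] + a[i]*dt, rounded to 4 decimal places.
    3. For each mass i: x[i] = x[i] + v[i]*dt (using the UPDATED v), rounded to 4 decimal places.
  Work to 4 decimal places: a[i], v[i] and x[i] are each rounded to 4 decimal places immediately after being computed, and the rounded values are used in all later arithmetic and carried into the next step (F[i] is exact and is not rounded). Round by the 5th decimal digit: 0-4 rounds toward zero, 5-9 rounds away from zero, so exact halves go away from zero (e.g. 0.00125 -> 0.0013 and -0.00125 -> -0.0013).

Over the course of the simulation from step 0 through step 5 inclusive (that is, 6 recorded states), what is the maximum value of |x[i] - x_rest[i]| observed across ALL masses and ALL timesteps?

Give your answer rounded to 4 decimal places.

Answer: 2.8282

Derivation:
Step 0: x=[5.0000 5.0000 10.0000 13.0000] v=[0.0000 0.0000 0.0000 0.0000]
Step 1: x=[2.5000 6.2500 9.0000 13.0000] v=[-5.0000 2.5000 -2.0000 0.0000]
Step 2: x=[0.6250 7.2500 8.6250 12.5000] v=[-3.7500 2.0000 -0.7500 -1.0000]
Step 3: x=[1.7500 6.9375 9.5000 11.5625] v=[2.2500 -0.6250 1.7500 -1.8750]
Step 4: x=[4.5938 5.9688 10.1250 11.0938] v=[5.6875 -1.9375 1.2500 -0.9375]
Step 5: x=[5.8282 5.6954 9.1563 11.6407] v=[2.4687 -0.5469 -1.9374 1.0937]
Max displacement = 2.8282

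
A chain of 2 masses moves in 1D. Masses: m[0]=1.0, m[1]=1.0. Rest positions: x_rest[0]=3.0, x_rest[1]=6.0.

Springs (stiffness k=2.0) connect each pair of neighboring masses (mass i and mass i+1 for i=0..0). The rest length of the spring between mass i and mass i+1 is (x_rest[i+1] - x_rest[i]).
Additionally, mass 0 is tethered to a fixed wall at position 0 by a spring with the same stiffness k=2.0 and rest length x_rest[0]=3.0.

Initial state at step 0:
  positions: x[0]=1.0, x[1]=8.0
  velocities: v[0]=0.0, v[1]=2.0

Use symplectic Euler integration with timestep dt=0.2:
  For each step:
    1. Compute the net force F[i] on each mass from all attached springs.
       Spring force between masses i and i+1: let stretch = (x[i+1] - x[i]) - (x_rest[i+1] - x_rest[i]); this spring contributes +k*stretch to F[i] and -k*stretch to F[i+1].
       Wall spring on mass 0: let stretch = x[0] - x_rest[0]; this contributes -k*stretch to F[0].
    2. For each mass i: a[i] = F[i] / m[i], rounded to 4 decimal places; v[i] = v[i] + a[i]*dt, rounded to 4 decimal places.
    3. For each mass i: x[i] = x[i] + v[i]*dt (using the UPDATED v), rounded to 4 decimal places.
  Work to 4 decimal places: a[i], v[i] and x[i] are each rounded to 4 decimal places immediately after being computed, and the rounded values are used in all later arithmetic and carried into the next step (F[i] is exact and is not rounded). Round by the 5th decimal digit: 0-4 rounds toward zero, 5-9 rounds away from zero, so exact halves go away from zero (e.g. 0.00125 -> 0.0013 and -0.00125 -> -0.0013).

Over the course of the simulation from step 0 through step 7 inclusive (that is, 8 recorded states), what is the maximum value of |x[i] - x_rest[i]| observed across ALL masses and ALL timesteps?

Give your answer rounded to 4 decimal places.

Answer: 3.3726

Derivation:
Step 0: x=[1.0000 8.0000] v=[0.0000 2.0000]
Step 1: x=[1.4800 8.0800] v=[2.4000 0.4000]
Step 2: x=[2.3696 7.8720] v=[4.4480 -1.0400]
Step 3: x=[3.5098 7.4638] v=[5.7011 -2.0410]
Step 4: x=[4.6856 6.9793] v=[5.8788 -2.4226]
Step 5: x=[5.6700 6.5513] v=[4.9220 -2.1401]
Step 6: x=[6.2713 6.2928] v=[3.0065 -1.2926]
Step 7: x=[6.3726 6.2726] v=[0.5066 -0.1012]
Max displacement = 3.3726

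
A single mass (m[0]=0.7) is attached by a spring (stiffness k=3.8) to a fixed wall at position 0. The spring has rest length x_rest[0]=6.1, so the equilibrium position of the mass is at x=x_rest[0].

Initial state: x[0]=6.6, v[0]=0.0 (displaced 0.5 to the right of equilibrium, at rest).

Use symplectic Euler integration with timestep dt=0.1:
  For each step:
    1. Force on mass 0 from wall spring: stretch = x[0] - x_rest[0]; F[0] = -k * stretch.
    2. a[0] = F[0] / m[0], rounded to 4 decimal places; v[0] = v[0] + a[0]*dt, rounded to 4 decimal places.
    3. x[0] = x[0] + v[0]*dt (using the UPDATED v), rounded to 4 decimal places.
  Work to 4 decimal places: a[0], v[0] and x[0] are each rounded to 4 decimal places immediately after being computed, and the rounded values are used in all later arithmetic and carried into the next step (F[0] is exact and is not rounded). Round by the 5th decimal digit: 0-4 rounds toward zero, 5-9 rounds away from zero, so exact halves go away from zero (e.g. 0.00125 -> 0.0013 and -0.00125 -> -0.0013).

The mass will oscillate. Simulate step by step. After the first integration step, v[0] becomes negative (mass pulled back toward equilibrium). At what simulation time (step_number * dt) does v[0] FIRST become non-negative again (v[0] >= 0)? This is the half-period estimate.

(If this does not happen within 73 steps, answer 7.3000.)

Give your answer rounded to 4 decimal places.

Answer: 1.4000

Derivation:
Step 0: x=[6.6000] v=[0.0000]
Step 1: x=[6.5729] v=[-0.2714]
Step 2: x=[6.5201] v=[-0.5281]
Step 3: x=[6.4445] v=[-0.7562]
Step 4: x=[6.3502] v=[-0.9432]
Step 5: x=[6.2423] v=[-1.0790]
Step 6: x=[6.1267] v=[-1.1563]
Step 7: x=[6.0096] v=[-1.1708]
Step 8: x=[5.8974] v=[-1.1217]
Step 9: x=[5.7962] v=[-1.0117]
Step 10: x=[5.7115] v=[-0.8468]
Step 11: x=[5.6479] v=[-0.6359]
Step 12: x=[5.6089] v=[-0.3905]
Step 13: x=[5.5965] v=[-0.1239]
Step 14: x=[5.6114] v=[0.1494]
First v>=0 after going negative at step 14, time=1.4000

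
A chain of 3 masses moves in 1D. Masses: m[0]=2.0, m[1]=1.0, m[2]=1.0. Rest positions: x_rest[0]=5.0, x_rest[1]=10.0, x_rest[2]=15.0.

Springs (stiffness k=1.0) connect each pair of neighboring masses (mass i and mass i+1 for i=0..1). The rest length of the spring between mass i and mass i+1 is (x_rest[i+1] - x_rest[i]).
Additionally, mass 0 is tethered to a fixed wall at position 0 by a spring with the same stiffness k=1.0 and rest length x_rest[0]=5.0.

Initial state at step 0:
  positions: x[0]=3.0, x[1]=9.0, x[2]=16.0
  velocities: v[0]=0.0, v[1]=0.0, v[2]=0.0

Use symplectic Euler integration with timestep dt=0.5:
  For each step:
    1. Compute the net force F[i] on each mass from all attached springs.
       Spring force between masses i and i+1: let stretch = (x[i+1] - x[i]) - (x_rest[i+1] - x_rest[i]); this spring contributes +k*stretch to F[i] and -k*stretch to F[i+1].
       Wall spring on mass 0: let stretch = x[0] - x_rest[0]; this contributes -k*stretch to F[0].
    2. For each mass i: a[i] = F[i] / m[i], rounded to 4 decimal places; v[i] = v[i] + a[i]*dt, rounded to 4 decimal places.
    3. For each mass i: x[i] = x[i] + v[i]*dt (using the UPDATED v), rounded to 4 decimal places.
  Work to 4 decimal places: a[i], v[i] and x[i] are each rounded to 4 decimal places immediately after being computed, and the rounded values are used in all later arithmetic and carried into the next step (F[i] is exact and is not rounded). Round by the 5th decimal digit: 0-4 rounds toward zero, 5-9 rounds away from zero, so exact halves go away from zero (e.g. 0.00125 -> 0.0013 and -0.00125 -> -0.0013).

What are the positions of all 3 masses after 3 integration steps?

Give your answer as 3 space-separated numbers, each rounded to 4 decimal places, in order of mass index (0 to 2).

Answer: 4.9336 9.8282 13.8516

Derivation:
Step 0: x=[3.0000 9.0000 16.0000] v=[0.0000 0.0000 0.0000]
Step 1: x=[3.3750 9.2500 15.5000] v=[0.7500 0.5000 -1.0000]
Step 2: x=[4.0625 9.5938 14.6875] v=[1.3750 0.6875 -1.6250]
Step 3: x=[4.9336 9.8282 13.8516] v=[1.7422 0.4687 -1.6719]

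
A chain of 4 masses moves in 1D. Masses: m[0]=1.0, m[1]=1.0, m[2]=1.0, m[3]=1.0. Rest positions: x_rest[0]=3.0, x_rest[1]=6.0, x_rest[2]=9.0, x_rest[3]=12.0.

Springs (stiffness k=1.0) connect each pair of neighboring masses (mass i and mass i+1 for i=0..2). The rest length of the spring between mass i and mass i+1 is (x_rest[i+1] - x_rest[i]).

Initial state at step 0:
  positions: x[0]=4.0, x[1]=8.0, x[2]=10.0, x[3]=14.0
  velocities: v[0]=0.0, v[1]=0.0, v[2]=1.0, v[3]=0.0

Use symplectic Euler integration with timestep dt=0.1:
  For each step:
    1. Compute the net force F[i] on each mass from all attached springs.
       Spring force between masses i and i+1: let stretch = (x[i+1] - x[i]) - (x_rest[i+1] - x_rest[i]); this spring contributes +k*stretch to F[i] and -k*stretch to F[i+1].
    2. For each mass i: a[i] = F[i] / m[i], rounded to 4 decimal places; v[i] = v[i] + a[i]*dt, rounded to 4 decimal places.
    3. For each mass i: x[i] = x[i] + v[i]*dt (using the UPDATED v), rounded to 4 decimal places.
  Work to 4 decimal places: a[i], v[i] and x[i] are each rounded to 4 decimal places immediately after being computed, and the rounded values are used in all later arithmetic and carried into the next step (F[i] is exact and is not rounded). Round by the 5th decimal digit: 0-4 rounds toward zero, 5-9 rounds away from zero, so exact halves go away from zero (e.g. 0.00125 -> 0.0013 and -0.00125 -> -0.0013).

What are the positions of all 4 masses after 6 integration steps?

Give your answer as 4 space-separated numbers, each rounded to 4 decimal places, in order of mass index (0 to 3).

Answer: 4.1904 7.6598 10.9063 13.8436

Derivation:
Step 0: x=[4.0000 8.0000 10.0000 14.0000] v=[0.0000 0.0000 1.0000 0.0000]
Step 1: x=[4.0100 7.9800 10.1200 13.9900] v=[0.1000 -0.2000 1.2000 -0.1000]
Step 2: x=[4.0297 7.9417 10.2573 13.9713] v=[0.1970 -0.3830 1.3730 -0.1870]
Step 3: x=[4.0585 7.8874 10.4086 13.9455] v=[0.2882 -0.5426 1.5128 -0.2584]
Step 4: x=[4.0956 7.8201 10.5700 13.9143] v=[0.3711 -0.6734 1.6144 -0.3121]
Step 5: x=[4.1400 7.7430 10.7374 13.8797] v=[0.4436 -0.7709 1.6738 -0.3465]
Step 6: x=[4.1904 7.6598 10.9063 13.8436] v=[0.5039 -0.8318 1.6886 -0.3607]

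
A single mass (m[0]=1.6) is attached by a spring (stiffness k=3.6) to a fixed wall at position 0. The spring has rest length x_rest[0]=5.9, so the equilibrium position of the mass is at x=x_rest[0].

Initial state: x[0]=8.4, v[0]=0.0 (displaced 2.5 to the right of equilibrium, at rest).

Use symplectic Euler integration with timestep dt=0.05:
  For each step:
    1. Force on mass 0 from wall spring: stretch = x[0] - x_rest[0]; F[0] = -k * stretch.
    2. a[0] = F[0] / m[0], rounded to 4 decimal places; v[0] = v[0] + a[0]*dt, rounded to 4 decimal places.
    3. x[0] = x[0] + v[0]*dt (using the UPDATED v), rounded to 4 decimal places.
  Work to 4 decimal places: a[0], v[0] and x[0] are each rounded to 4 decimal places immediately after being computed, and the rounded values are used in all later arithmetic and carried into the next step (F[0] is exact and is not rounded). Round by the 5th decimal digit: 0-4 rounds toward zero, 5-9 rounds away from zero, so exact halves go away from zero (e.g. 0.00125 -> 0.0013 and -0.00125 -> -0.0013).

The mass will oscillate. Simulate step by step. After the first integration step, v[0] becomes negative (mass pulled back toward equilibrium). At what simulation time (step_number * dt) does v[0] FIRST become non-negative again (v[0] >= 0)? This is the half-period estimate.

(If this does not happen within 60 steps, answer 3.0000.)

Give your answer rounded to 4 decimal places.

Step 0: x=[8.4000] v=[0.0000]
Step 1: x=[8.3859] v=[-0.2813]
Step 2: x=[8.3579] v=[-0.5610]
Step 3: x=[8.3160] v=[-0.8375]
Step 4: x=[8.2605] v=[-1.1093]
Step 5: x=[8.1918] v=[-1.3749]
Step 6: x=[8.1102] v=[-1.6327]
Step 7: x=[8.0161] v=[-1.8814]
Step 8: x=[7.9101] v=[-2.1195]
Step 9: x=[7.7928] v=[-2.3456]
Step 10: x=[7.6649] v=[-2.5585]
Step 11: x=[7.5270] v=[-2.7571]
Step 12: x=[7.3800] v=[-2.9401]
Step 13: x=[7.2247] v=[-3.1066]
Step 14: x=[7.0619] v=[-3.2556]
Step 15: x=[6.8926] v=[-3.3863]
Step 16: x=[6.7177] v=[-3.4980]
Step 17: x=[6.5382] v=[-3.5900]
Step 18: x=[6.3551] v=[-3.6618]
Step 19: x=[6.1695] v=[-3.7130]
Step 20: x=[5.9823] v=[-3.7433]
Step 21: x=[5.7947] v=[-3.7526]
Step 22: x=[5.6077] v=[-3.7408]
Step 23: x=[5.4223] v=[-3.7079]
Step 24: x=[5.2396] v=[-3.6542]
Step 25: x=[5.0606] v=[-3.5799]
Step 26: x=[4.8863] v=[-3.4855]
Step 27: x=[4.7177] v=[-3.3715]
Step 28: x=[4.5558] v=[-3.2385]
Step 29: x=[4.4014] v=[-3.0873]
Step 30: x=[4.2555] v=[-2.9187]
Step 31: x=[4.1188] v=[-2.7337]
Step 32: x=[3.9921] v=[-2.5333]
Step 33: x=[3.8762] v=[-2.3187]
Step 34: x=[3.7717] v=[-2.0910]
Step 35: x=[3.6791] v=[-1.8516]
Step 36: x=[3.5990] v=[-1.6018]
Step 37: x=[3.5319] v=[-1.3429]
Step 38: x=[3.4781] v=[-1.0765]
Step 39: x=[3.4379] v=[-0.8040]
Step 40: x=[3.4116] v=[-0.5270]
Step 41: x=[3.3992] v=[-0.2471]
Step 42: x=[3.4009] v=[0.0342]
First v>=0 after going negative at step 42, time=2.1000

Answer: 2.1000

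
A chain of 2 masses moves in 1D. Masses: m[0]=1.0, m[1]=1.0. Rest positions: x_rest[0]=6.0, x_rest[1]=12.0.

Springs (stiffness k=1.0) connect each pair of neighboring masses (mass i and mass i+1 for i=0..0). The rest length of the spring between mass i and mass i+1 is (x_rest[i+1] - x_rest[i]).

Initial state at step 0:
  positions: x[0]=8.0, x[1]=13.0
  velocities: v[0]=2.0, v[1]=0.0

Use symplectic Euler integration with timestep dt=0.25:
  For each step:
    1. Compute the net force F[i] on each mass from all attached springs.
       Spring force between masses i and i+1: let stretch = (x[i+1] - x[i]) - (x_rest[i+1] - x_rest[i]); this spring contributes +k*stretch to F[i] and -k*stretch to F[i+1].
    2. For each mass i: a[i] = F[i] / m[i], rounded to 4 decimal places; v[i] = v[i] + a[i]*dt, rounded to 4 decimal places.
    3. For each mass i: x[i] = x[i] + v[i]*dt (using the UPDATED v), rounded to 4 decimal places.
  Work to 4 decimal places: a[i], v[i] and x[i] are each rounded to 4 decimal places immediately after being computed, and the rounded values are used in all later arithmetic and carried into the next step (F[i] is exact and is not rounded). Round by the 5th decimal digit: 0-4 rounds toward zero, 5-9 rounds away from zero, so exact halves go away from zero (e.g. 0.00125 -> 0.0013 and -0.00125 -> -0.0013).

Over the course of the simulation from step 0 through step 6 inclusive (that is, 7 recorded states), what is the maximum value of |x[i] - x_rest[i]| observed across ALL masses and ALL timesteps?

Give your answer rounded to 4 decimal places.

Step 0: x=[8.0000 13.0000] v=[2.0000 0.0000]
Step 1: x=[8.4375 13.0625] v=[1.7500 0.2500]
Step 2: x=[8.7891 13.2110] v=[1.4063 0.5938]
Step 3: x=[9.0421 13.4581] v=[1.0118 0.9883]
Step 4: x=[9.1961 13.8042] v=[0.6158 1.3843]
Step 5: x=[9.2631 14.2373] v=[0.2678 1.7323]
Step 6: x=[9.2660 14.7345] v=[0.0114 1.9888]
Max displacement = 3.2660

Answer: 3.2660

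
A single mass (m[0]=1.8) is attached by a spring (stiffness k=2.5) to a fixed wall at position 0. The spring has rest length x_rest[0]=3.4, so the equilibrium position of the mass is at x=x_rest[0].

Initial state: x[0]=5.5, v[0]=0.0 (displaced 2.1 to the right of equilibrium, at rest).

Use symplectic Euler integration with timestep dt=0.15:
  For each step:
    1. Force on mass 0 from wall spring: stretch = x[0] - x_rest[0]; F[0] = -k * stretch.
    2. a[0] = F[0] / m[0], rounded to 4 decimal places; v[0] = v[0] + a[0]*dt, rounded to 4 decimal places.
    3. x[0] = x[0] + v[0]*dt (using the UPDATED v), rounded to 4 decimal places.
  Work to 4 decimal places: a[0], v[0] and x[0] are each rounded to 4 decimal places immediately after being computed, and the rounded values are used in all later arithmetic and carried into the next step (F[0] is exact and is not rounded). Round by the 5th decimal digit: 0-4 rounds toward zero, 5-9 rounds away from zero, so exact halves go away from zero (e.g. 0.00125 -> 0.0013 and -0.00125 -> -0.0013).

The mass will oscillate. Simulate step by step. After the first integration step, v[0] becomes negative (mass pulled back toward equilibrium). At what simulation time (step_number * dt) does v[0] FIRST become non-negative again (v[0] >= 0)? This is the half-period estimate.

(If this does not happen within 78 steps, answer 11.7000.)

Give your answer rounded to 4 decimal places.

Step 0: x=[5.5000] v=[0.0000]
Step 1: x=[5.4344] v=[-0.4375]
Step 2: x=[5.3052] v=[-0.8613]
Step 3: x=[5.1165] v=[-1.2582]
Step 4: x=[4.8741] v=[-1.6158]
Step 5: x=[4.5857] v=[-1.9229]
Step 6: x=[4.2602] v=[-2.1699]
Step 7: x=[3.9078] v=[-2.3491]
Step 8: x=[3.5396] v=[-2.4549]
Step 9: x=[3.1670] v=[-2.4840]
Step 10: x=[2.8017] v=[-2.4355]
Step 11: x=[2.4551] v=[-2.3109]
Step 12: x=[2.1380] v=[-2.1140]
Step 13: x=[1.8603] v=[-1.8511]
Step 14: x=[1.6308] v=[-1.5303]
Step 15: x=[1.4565] v=[-1.1617]
Step 16: x=[1.3430] v=[-0.7568]
Step 17: x=[1.2938] v=[-0.3283]
Step 18: x=[1.3104] v=[0.1105]
First v>=0 after going negative at step 18, time=2.7000

Answer: 2.7000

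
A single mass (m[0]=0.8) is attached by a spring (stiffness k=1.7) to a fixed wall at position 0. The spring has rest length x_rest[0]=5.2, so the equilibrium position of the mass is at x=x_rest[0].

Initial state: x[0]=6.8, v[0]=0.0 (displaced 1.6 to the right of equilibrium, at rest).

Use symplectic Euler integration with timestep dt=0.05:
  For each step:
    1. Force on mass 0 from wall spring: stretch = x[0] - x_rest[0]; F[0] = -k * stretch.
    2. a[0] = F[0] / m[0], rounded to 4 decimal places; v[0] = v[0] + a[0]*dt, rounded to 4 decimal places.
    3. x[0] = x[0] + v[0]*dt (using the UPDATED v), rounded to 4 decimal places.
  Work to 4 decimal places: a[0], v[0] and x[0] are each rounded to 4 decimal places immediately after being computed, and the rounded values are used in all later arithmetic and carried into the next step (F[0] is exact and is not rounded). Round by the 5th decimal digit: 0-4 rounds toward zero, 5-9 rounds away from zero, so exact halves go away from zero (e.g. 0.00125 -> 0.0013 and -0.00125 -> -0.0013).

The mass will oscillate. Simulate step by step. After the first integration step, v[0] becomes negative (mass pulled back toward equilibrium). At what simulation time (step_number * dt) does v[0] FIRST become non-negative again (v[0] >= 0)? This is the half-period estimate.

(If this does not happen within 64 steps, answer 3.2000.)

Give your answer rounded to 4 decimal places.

Answer: 2.2000

Derivation:
Step 0: x=[6.8000] v=[0.0000]
Step 1: x=[6.7915] v=[-0.1700]
Step 2: x=[6.7745] v=[-0.3391]
Step 3: x=[6.7492] v=[-0.5064]
Step 4: x=[6.7157] v=[-0.6710]
Step 5: x=[6.6741] v=[-0.8320]
Step 6: x=[6.6247] v=[-0.9886]
Step 7: x=[6.5677] v=[-1.1400]
Step 8: x=[6.5034] v=[-1.2853]
Step 9: x=[6.4322] v=[-1.4238]
Step 10: x=[6.3545] v=[-1.5547]
Step 11: x=[6.2706] v=[-1.6774]
Step 12: x=[6.1810] v=[-1.7912]
Step 13: x=[6.0862] v=[-1.8954]
Step 14: x=[5.9867] v=[-1.9896]
Step 15: x=[5.8830] v=[-2.0732]
Step 16: x=[5.7757] v=[-2.1458]
Step 17: x=[5.6654] v=[-2.2070]
Step 18: x=[5.5526] v=[-2.2565]
Step 19: x=[5.4379] v=[-2.2940]
Step 20: x=[5.3219] v=[-2.3193]
Step 21: x=[5.2053] v=[-2.3323]
Step 22: x=[5.0887] v=[-2.3329]
Step 23: x=[4.9726] v=[-2.3211]
Step 24: x=[4.8578] v=[-2.2969]
Step 25: x=[4.7448] v=[-2.2605]
Step 26: x=[4.6342] v=[-2.2121]
Step 27: x=[4.5266] v=[-2.1520]
Step 28: x=[4.4226] v=[-2.0805]
Step 29: x=[4.3227] v=[-1.9979]
Step 30: x=[4.2275] v=[-1.9047]
Step 31: x=[4.1374] v=[-1.8014]
Step 32: x=[4.0530] v=[-1.6885]
Step 33: x=[3.9747] v=[-1.5666]
Step 34: x=[3.9029] v=[-1.4364]
Step 35: x=[3.8380] v=[-1.2986]
Step 36: x=[3.7803] v=[-1.1539]
Step 37: x=[3.7301] v=[-1.0031]
Step 38: x=[3.6878] v=[-0.8469]
Step 39: x=[3.6535] v=[-0.6862]
Step 40: x=[3.6274] v=[-0.5219]
Step 41: x=[3.6097] v=[-0.3548]
Step 42: x=[3.6004] v=[-0.1858]
Step 43: x=[3.5996] v=[-0.0158]
Step 44: x=[3.6073] v=[0.1542]
First v>=0 after going negative at step 44, time=2.2000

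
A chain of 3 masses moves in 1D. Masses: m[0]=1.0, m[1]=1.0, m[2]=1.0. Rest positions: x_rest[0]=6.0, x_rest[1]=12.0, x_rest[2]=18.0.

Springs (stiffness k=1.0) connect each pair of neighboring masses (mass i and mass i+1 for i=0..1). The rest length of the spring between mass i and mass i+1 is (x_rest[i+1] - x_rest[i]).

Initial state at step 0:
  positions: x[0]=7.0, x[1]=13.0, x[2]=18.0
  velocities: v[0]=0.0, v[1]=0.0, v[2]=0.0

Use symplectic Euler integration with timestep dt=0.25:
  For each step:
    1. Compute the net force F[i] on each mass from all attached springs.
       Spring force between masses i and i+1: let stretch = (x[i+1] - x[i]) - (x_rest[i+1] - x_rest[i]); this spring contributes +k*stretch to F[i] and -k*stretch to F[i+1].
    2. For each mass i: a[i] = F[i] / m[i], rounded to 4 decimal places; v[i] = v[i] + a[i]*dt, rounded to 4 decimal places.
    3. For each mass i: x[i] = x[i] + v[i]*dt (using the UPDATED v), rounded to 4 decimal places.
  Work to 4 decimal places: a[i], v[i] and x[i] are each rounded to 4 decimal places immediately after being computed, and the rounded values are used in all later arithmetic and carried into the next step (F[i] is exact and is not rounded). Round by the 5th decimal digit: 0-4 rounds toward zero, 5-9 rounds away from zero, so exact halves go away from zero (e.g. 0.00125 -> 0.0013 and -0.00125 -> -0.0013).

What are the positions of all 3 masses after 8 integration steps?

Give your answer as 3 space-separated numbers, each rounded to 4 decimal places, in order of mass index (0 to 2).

Step 0: x=[7.0000 13.0000 18.0000] v=[0.0000 0.0000 0.0000]
Step 1: x=[7.0000 12.9375 18.0625] v=[0.0000 -0.2500 0.2500]
Step 2: x=[6.9961 12.8242 18.1797] v=[-0.0156 -0.4531 0.4688]
Step 3: x=[6.9815 12.6814 18.3372] v=[-0.0586 -0.5713 0.6299]
Step 4: x=[6.9481 12.5358 18.5162] v=[-0.1336 -0.5823 0.7160]
Step 5: x=[6.8889 12.4148 18.6964] v=[-0.2367 -0.4841 0.7209]
Step 6: x=[6.8001 12.3410 18.8590] v=[-0.3552 -0.2952 0.6505]
Step 7: x=[6.6826 12.3283 18.9893] v=[-0.4700 -0.0509 0.5210]
Step 8: x=[6.5430 12.3790 19.0783] v=[-0.5586 0.2029 0.3558]

Answer: 6.5430 12.3790 19.0783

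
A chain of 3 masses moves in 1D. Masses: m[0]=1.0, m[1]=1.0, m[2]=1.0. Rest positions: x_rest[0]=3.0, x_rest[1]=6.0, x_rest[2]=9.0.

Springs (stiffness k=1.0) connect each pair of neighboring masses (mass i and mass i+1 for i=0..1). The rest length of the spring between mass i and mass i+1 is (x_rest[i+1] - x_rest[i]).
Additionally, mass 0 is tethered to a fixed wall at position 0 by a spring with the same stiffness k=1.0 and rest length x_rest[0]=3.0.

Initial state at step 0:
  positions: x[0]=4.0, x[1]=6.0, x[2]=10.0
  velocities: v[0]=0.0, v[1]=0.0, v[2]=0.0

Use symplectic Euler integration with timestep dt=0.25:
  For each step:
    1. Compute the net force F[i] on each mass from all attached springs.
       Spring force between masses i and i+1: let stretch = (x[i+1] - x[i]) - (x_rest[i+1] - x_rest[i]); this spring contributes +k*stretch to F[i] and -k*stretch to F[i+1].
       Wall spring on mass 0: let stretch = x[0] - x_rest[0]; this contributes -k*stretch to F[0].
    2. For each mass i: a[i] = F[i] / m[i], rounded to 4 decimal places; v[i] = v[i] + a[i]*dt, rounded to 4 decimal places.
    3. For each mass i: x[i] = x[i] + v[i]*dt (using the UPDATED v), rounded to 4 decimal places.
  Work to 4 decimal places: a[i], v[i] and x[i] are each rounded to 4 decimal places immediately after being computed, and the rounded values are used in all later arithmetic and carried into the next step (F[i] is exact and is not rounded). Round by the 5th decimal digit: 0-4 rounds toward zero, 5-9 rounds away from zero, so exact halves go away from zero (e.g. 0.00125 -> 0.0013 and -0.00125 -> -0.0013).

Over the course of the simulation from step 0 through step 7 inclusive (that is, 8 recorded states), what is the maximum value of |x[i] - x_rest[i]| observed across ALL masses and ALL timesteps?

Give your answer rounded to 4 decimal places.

Step 0: x=[4.0000 6.0000 10.0000] v=[0.0000 0.0000 0.0000]
Step 1: x=[3.8750 6.1250 9.9375] v=[-0.5000 0.5000 -0.2500]
Step 2: x=[3.6484 6.3477 9.8242] v=[-0.9063 0.8906 -0.4531]
Step 3: x=[3.3625 6.6189 9.6812] v=[-1.1436 1.0849 -0.5722]
Step 4: x=[3.0700 6.8780 9.5343] v=[-1.1701 1.0364 -0.5878]
Step 5: x=[2.8236 7.0651 9.4088] v=[-0.9856 0.7485 -0.5019]
Step 6: x=[2.6658 7.1336 9.3244] v=[-0.6311 0.2741 -0.3378]
Step 7: x=[2.6207 7.0598 9.2905] v=[-0.1806 -0.2952 -0.1355]
Max displacement = 1.1336

Answer: 1.1336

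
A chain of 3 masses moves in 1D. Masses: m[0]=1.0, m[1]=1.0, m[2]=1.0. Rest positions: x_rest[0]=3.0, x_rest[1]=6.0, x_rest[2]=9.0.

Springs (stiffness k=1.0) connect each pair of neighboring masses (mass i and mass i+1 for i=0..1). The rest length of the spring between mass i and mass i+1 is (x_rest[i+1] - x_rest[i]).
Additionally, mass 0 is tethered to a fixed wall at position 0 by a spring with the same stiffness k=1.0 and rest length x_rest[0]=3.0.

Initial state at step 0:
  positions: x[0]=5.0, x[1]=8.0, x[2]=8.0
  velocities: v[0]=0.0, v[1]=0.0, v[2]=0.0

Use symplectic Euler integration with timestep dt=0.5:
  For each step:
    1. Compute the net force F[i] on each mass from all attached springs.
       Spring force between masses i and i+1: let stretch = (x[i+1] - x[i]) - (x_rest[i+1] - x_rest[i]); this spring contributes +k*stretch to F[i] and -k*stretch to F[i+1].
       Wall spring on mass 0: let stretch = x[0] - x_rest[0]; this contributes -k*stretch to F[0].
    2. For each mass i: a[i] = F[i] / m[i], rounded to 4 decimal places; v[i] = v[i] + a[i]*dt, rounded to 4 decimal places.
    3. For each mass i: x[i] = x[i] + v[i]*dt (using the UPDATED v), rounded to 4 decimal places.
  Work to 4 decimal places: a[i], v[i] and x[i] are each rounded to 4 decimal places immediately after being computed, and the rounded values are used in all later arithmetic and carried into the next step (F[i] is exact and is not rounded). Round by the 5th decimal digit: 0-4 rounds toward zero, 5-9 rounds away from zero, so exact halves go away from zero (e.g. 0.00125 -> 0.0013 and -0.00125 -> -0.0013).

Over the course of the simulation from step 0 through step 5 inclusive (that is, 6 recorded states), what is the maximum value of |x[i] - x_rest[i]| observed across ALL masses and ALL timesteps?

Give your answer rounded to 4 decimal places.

Answer: 2.1720

Derivation:
Step 0: x=[5.0000 8.0000 8.0000] v=[0.0000 0.0000 0.0000]
Step 1: x=[4.5000 7.2500 8.7500] v=[-1.0000 -1.5000 1.5000]
Step 2: x=[3.5625 6.1875 9.8750] v=[-1.8750 -2.1250 2.2500]
Step 3: x=[2.3906 5.3906 10.8282] v=[-2.3438 -1.5938 1.9063]
Step 4: x=[1.3711 5.2031 11.1720] v=[-2.0391 -0.3750 0.6875]
Step 5: x=[0.9668 5.5499 10.7735] v=[-0.8087 0.6935 -0.7970]
Max displacement = 2.1720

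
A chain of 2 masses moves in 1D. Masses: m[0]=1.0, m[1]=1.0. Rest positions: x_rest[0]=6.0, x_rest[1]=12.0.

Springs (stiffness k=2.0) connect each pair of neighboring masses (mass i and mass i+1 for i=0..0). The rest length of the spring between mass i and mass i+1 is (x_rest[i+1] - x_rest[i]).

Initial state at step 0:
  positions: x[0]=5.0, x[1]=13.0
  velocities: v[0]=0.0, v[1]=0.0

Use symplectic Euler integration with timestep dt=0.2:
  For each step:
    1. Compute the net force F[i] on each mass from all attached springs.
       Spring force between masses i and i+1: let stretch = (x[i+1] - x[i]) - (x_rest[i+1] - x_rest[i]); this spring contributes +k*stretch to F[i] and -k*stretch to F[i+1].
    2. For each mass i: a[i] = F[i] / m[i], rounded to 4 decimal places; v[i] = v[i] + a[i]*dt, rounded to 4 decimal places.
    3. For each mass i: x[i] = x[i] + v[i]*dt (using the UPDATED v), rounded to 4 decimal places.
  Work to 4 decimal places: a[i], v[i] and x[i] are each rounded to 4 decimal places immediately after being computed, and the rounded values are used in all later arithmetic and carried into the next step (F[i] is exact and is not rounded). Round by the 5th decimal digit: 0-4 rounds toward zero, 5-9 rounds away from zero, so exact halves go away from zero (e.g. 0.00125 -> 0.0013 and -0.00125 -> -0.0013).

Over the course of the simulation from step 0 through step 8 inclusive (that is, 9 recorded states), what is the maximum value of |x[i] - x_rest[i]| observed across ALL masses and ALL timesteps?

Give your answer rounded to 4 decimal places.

Step 0: x=[5.0000 13.0000] v=[0.0000 0.0000]
Step 1: x=[5.1600 12.8400] v=[0.8000 -0.8000]
Step 2: x=[5.4544 12.5456] v=[1.4720 -1.4720]
Step 3: x=[5.8361 12.1639] v=[1.9085 -1.9085]
Step 4: x=[6.2440 11.7560] v=[2.0396 -2.0396]
Step 5: x=[6.6129 11.3871] v=[1.8444 -1.8444]
Step 6: x=[6.8837 11.1163] v=[1.3541 -1.3541]
Step 7: x=[7.0131 10.9869] v=[0.6471 -0.6471]
Step 8: x=[6.9804 11.0196] v=[-0.1634 0.1634]
Max displacement = 1.0131

Answer: 1.0131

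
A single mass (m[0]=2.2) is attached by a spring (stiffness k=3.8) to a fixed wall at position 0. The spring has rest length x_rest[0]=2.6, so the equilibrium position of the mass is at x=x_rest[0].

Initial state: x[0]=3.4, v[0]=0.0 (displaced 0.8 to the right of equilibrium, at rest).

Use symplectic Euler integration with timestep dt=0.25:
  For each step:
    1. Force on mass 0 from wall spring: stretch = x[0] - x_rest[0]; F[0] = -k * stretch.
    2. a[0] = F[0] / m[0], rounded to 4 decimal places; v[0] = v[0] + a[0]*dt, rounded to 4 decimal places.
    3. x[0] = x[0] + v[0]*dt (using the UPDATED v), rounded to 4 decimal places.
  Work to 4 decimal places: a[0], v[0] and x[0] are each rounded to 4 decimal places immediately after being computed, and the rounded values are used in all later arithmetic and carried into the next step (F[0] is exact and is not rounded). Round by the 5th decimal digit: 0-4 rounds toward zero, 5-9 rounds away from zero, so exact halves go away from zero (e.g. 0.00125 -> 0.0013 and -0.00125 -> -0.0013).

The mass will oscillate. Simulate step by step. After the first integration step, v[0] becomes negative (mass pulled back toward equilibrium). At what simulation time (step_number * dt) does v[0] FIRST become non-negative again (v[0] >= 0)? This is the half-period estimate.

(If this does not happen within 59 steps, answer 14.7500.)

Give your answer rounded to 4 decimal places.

Step 0: x=[3.4000] v=[0.0000]
Step 1: x=[3.3136] v=[-0.3455]
Step 2: x=[3.1502] v=[-0.6537]
Step 3: x=[2.9274] v=[-0.8913]
Step 4: x=[2.6692] v=[-1.0327]
Step 5: x=[2.4036] v=[-1.0626]
Step 6: x=[2.1592] v=[-0.9778]
Step 7: x=[1.9623] v=[-0.7875]
Step 8: x=[1.8343] v=[-0.5121]
Step 9: x=[1.7889] v=[-0.1815]
Step 10: x=[1.8311] v=[0.1688]
First v>=0 after going negative at step 10, time=2.5000

Answer: 2.5000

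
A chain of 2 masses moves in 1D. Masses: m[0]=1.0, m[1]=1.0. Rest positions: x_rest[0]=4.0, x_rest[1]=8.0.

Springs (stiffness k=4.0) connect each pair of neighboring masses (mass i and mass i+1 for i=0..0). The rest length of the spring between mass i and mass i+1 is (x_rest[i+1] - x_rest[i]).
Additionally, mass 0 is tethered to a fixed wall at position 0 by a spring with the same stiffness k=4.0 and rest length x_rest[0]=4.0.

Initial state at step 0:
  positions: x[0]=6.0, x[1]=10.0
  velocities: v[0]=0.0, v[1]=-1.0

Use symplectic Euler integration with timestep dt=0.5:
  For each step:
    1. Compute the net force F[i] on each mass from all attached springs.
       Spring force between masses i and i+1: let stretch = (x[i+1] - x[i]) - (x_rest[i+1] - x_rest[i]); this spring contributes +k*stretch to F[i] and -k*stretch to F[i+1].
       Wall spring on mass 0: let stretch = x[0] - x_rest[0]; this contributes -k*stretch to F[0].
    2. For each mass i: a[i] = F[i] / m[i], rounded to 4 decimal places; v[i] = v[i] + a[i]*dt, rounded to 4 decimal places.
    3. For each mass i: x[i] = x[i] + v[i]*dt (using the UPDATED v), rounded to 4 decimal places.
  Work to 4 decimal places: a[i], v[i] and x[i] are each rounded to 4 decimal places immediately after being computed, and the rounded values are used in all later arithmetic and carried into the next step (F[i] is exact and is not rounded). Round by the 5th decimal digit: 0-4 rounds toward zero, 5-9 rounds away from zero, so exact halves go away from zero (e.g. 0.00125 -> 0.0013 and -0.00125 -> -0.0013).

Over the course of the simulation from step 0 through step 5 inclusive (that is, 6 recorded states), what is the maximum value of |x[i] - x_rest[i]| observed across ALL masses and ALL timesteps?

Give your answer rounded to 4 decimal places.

Step 0: x=[6.0000 10.0000] v=[0.0000 -1.0000]
Step 1: x=[4.0000 9.5000] v=[-4.0000 -1.0000]
Step 2: x=[3.5000 7.5000] v=[-1.0000 -4.0000]
Step 3: x=[3.5000 5.5000] v=[0.0000 -4.0000]
Step 4: x=[2.0000 5.5000] v=[-3.0000 0.0000]
Step 5: x=[2.0000 6.0000] v=[0.0000 1.0000]
Max displacement = 2.5000

Answer: 2.5000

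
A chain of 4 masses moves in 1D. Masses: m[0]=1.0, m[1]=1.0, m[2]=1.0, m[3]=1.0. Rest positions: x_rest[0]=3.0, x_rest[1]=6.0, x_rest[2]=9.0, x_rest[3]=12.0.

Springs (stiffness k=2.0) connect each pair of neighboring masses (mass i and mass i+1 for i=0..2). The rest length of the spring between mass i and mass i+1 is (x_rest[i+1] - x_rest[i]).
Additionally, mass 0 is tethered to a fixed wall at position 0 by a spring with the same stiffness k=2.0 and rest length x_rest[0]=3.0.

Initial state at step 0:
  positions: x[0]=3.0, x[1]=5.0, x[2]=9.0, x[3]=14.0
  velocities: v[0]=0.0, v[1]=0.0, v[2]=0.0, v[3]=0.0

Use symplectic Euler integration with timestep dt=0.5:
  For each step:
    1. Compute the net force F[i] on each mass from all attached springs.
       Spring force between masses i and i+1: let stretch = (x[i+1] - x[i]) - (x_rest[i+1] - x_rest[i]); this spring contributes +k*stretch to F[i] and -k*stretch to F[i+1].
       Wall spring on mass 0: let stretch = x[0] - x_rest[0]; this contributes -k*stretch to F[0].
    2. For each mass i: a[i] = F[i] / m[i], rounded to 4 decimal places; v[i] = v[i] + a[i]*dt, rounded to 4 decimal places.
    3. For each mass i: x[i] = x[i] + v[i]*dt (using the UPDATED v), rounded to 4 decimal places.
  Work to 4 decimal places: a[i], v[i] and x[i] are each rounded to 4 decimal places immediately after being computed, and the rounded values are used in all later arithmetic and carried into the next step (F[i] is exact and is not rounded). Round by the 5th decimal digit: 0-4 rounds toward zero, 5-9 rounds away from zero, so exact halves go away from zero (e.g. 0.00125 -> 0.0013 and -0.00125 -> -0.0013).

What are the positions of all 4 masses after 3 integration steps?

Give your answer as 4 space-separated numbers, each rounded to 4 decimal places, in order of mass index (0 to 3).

Answer: 3.5000 7.2500 9.8750 11.1250

Derivation:
Step 0: x=[3.0000 5.0000 9.0000 14.0000] v=[0.0000 0.0000 0.0000 0.0000]
Step 1: x=[2.5000 6.0000 9.5000 13.0000] v=[-1.0000 2.0000 1.0000 -2.0000]
Step 2: x=[2.5000 7.0000 10.0000 11.7500] v=[0.0000 2.0000 1.0000 -2.5000]
Step 3: x=[3.5000 7.2500 9.8750 11.1250] v=[2.0000 0.5000 -0.2500 -1.2500]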